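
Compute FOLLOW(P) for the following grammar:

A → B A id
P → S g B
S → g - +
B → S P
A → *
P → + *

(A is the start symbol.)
{ '*', 'g' }

To compute FOLLOW(P), find every occurrence of P on a right-hand side N → α P β: add FIRST(β) \ {ε}, and if β is empty or nullable also add FOLLOW(N). Iterate to a fixed point.

In B → S P: P is at the end, add FOLLOW(B)

The FOLLOW sets referred to above (computed the same way, to a fixed point):
  FOLLOW(B) = { '*', 'g' }

Taking the union: FOLLOW(P) = { '*', 'g' }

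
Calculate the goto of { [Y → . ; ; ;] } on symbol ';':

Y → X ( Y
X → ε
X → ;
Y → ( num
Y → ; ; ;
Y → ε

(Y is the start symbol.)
GOTO(I, ';') = CLOSURE({ [A → αX.β] : [A → α.Xβ] ∈ I, X = ';' })

Items with dot before ';', with the dot advanced:
  [Y → . ; ; ;] → [Y → ; . ; ;]
Closure adds nothing (no advanced item has the dot before a non-terminal).

GOTO = { [Y → ; . ; ;] }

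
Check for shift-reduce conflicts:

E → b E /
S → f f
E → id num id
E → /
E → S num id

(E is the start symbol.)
A shift-reduce conflict occurs when an LR(0) state has both:
  - a complete (reduce) item [A → α .] (dot at the end), and
  - a shift item [B → β . c γ] (dot before a terminal).

Augment with E' → E and build the canonical LR(0) collection (I0 = CLOSURE({[E' → . E]}), then GOTO on every symbol after a dot until no new states appear). It has 14 states:
  I0: { [E → . /], [E → . S num id], [E → . b E /], [E → . id num id], [E' → . E], [S → . f f] }  — shift
  I1: { [E → / .] }  — reduce
  I2: { [E' → E .] }  — accept
  I3: { [E → S . num id] }  — shift
  I4: { [E → . /], [E → . S num id], [E → . b E /], [E → . id num id], [E → b . E /], [S → . f f] }  — shift
  I5: { [S → f . f] }  — shift
  I6: { [E → id . num id] }  — shift
  I7: { [E → id num . id] }  — shift
  I8: { [E → id num id .] }  — reduce
  I9: { [S → f f .] }  — reduce
  I10: { [E → b E . /] }  — shift
  I11: { [E → b E / .] }  — reduce
  I12: { [E → S num . id] }  — shift
  I13: { [E → S num id .] }  — reduce

No state contains both a complete item and a shift item.

Answer: No shift-reduce conflicts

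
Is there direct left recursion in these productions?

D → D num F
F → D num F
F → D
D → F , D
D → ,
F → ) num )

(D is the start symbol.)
Yes, D is left-recursive

D → D num F: LEFT RECURSIVE (starts with D)
F → D num F: starts with D
F → D: starts with D
D → F , D: starts with F
D → ,: starts with ','
F → ) num ): starts with ')'

The grammar has direct left recursion on: D.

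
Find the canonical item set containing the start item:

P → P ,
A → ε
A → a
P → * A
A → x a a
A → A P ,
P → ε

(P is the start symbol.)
{ [P → . * A], [P → . P ,], [P → .], [P' → . P] }

First, augment the grammar with P' → P
I₀ = CLOSURE({ [P' → . P] }):
  [P' → . P] has the dot before P: add [P → . P ,], [P → . * A], [P → .]
No further items can be added.

I₀ = { [P → . * A], [P → . P ,], [P → .], [P' → . P] }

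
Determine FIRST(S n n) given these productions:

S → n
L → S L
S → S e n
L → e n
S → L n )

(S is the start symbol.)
{ 'e', 'n' }

FIRST sets of the non-terminals involved (from the grammar, by fixed-point iteration):
  FIRST(S) = { 'e', 'n' }

To compute FIRST(S n n), process the symbols left to right:
Symbol S is a non-terminal. Add FIRST(S) \ {ε} = { 'e', 'n' }
S is not nullable (ε ∉ FIRST(S)), so stop here.
FIRST(S n n) = { 'e', 'n' }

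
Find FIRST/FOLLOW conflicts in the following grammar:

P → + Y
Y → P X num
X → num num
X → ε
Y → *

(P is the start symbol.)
Yes. X → num num with FOLLOW(X) on { 'num' }

A FIRST/FOLLOW conflict occurs when a non-terminal N has a nullable alternative N → β (β ⇒* ε) and another alternative N → α with FIRST(α) ∩ FOLLOW(N) ≠ ∅: on such a lookahead the parser cannot decide between expanding α and letting N vanish via β.

Nullable non-terminals: X.

X: nullable alternative(s) X → ε; FOLLOW(X) = { 'num' }
  X → num num: FIRST \ {ε} = { 'num' } — overlaps FOLLOW(X) on { 'num' }: CONFLICT
  X → ε: FIRST \ {ε} = { } — this is the only nullable alternative, skip

P, Y have no nullable alternative, so no FIRST/FOLLOW check is needed there.

So the grammar has 1 FIRST/FOLLOW conflict (marked CONFLICT above).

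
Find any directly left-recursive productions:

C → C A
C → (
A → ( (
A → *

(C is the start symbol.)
Yes, C is left-recursive

Direct left recursion occurs when N → N α for some non-terminal N (the right-hand side begins with the left-hand side itself).

C → C A: LEFT RECURSIVE (starts with C)
C → (: starts with '('
A → ( (: starts with '('
A → *: starts with '*'

The grammar has direct left recursion on: C.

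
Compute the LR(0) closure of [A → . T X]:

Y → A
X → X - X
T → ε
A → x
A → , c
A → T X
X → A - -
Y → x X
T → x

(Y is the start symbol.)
{ [A → . T X], [T → . x], [T → .] }

Start with: [A → . T X]
  [A → . T X] has the dot before T: add [T → .], [T → . x]
No further items can be added.

CLOSURE = { [A → . T X], [T → . x], [T → .] }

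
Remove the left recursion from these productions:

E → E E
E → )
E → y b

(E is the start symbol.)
E → ) E'
E → y b E'
E' → E E'
E' → ε

E is directly left-recursive. The standard transformation for
  A → A α₁ | ... | A α_m | β₁ | ... | β_n
is
  A  → β₁ A' | ... | β_n A'
  A' → α₁ A' | ... | α_m A' | ε

E → ) becomes E → ) E'
E → y b becomes E → y b E'
E → E E becomes E' → E E'
Add E' → ε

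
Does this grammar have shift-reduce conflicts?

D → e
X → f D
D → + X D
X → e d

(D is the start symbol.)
A shift-reduce conflict occurs when an LR(0) state has both:
  - a complete (reduce) item [A → α .] (dot at the end), and
  - a shift item [B → β . c γ] (dot before a terminal).

Augment with D' → D and build the canonical LR(0) collection (I0 = CLOSURE({[D' → . D]}), then GOTO on every symbol after a dot until no new states appear). It has 10 states:
  I0: { [D → . + X D], [D → . e], [D' → . D] }  — shift
  I1: { [D → + . X D], [X → . e d], [X → . f D] }  — shift
  I2: { [D' → D .] }  — accept
  I3: { [D → e .] }  — reduce
  I4: { [D → + X . D], [D → . + X D], [D → . e] }  — shift
  I5: { [X → e . d] }  — shift
  I6: { [D → . + X D], [D → . e], [X → f . D] }  — shift
  I7: { [X → f D .] }  — reduce
  I8: { [X → e d .] }  — reduce
  I9: { [D → + X D .] }  — reduce

No state contains both a complete item and a shift item.

Answer: No shift-reduce conflicts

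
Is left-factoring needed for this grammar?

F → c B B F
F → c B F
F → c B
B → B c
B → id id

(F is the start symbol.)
Yes, F has productions with common prefix 'c B'

Left-factoring is needed when two productions for the same non-terminal
share a common prefix on the right-hand side.

Productions for F:
  F → c B B F
  F → c B F
  F → c B
Productions for B:
  B → B c
  B → id id

Found common prefix 'c B' in productions for F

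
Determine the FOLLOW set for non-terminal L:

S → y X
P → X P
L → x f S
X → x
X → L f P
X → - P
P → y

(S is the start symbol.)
{ 'f' }

In X → L f P: L is followed by f P, add FIRST(f P) \ {ε} = { 'f' }

Taking the union: FOLLOW(L) = { 'f' }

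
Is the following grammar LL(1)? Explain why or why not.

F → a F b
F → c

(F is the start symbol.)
A grammar is LL(1) if for each non-terminal N with multiple productions, the predict sets of those productions are pairwise disjoint, where PREDICT(N → α) = (FIRST(α) \ {ε}) ∪ (FOLLOW(N) if α ⇒* ε).

For F:
  PREDICT(F → a F b) = { 'a' }
  PREDICT(F → c) = { 'c' }

All predict sets are disjoint. The grammar IS LL(1).

Answer: Yes, the grammar is LL(1).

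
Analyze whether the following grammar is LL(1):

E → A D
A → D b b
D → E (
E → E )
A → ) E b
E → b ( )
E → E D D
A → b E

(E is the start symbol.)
A grammar is LL(1) if for each non-terminal N with multiple productions, the predict sets of those productions are pairwise disjoint, where PREDICT(N → α) = (FIRST(α) \ {ε}) ∪ (FOLLOW(N) if α ⇒* ε).

Relevant sets:
  FIRST(A) = { ')', 'b' }
  FIRST(E) = { ')', 'b' }
  FIRST(D) = { ')', 'b' }

For E:
  PREDICT(E → A D) = { ')', 'b' }
  PREDICT(E → E ')') = { ')', 'b' }
  PREDICT(E → b '(' ')') = { 'b' }
  PREDICT(E → E D D) = { ')', 'b' }
For A:
  PREDICT(A → D b b) = { ')', 'b' }
  PREDICT(A → ')' E b) = { ')' }
  PREDICT(A → b E) = { 'b' }
D has a single production, so nothing to check there.

Conflict found: Predict set conflict for E: { ')', 'b' }
The grammar is NOT LL(1).

Answer: No. Predict set conflict for E: { ')', 'b' }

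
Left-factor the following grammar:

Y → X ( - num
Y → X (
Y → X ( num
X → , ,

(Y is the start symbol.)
Y → X ( Y'
Y' → - num
Y' → ε
Y' → num
X → , ,

Left-factoring transforms A → αβ₁ | αβ₂ into A → αA' and A' → β₁ | β₂
(α is the longest common prefix among the alternatives). Repeat until
no nonterminal has two alternatives with a common prefix.

Round 1: Y has alternatives sharing prefix 'X ('. Introduce Y': Y → X ( Y'
  Add: Y' → - num
  Add: Y' → ε
  Add: Y' → num

No remaining common prefixes — done.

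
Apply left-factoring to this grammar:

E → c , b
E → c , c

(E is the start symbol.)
E → c , E'
E' → b
E' → c

Left-factoring transforms A → αβ₁ | αβ₂ into A → αA' and A' → β₁ | β₂
(α is the longest common prefix among the alternatives). Repeat until
no nonterminal has two alternatives with a common prefix.

Round 1: E has alternatives sharing prefix 'c ,'. Introduce E': E → c , E'
  Add: E' → b
  Add: E' → c

No remaining common prefixes — done.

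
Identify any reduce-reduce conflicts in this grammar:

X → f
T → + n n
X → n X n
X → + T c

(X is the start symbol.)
No reduce-reduce conflicts

Augment with X' → X and build the canonical LR(0) collection (I0 = CLOSURE({[X' → . X]}), then GOTO on every symbol after a dot until no new states appear). It has 12 states:
  I0: { [X → . + T c], [X → . f], [X → . n X n], [X' → . X] }  — shift
  I1: { [T → . + n n], [X → + . T c] }  — shift
  I2: { [X' → X .] }  — accept
  I3: { [X → f .] }  — reduce
  I4: { [X → . + T c], [X → . f], [X → . n X n], [X → n . X n] }  — shift
  I5: { [X → n X . n] }  — shift
  I6: { [X → n X n .] }  — reduce
  I7: { [T → + . n n] }  — shift
  I8: { [X → + T . c] }  — shift
  I9: { [X → + T c .] }  — reduce
  I10: { [T → + n . n] }  — shift
  I11: { [T → + n n .] }  — reduce

No state contains more than one complete item.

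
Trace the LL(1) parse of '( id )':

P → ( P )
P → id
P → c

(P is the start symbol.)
Stack is shown with the top on the left.

Stack    Input     Action
-------------------------
P $      ( id ) $  output P → ( P )
( P ) $  ( id ) $  match '('
P ) $    id ) $    output P → id
id ) $   id ) $    match 'id'
) $      ) $       match ')'
$        $         accept

The string is accepted.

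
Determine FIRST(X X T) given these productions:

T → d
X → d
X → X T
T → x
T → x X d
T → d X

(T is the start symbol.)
{ 'd' }

FIRST sets of the non-terminals involved (from the grammar, by fixed-point iteration):
  FIRST(X) = { 'd' }

To compute FIRST(X X T), process the symbols left to right:
Symbol X is a non-terminal. Add FIRST(X) \ {ε} = { 'd' }
X is not nullable (ε ∉ FIRST(X)), so stop here.
FIRST(X X T) = { 'd' }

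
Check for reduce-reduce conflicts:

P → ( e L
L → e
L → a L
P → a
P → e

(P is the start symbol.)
Augment with P' → P and build the canonical LR(0) collection (I0 = CLOSURE({[P' → . P]}), then GOTO on every symbol after a dot until no new states appear). It has 10 states:
  I0: { [P → . ( e L], [P → . a], [P → . e], [P' → . P] }  — shift
  I1: { [P → ( . e L] }  — shift
  I2: { [P' → P .] }  — accept
  I3: { [P → a .] }  — reduce
  I4: { [P → e .] }  — reduce
  I5: { [L → . a L], [L → . e], [P → ( e . L] }  — shift
  I6: { [P → ( e L .] }  — reduce
  I7: { [L → . a L], [L → . e], [L → a . L] }  — shift
  I8: { [L → e .] }  — reduce
  I9: { [L → a L .] }  — reduce

No state contains more than one complete item.

Answer: No reduce-reduce conflicts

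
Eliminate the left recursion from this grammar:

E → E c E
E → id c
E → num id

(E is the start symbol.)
E → id c E'
E → num id E'
E' → c E E'
E' → ε

E is directly left-recursive. The standard transformation for
  A → A α₁ | ... | A α_m | β₁ | ... | β_n
is
  A  → β₁ A' | ... | β_n A'
  A' → α₁ A' | ... | α_m A' | ε

E → id c becomes E → id c E'
E → num id becomes E → num id E'
E → E c E becomes E' → c E E'
Add E' → ε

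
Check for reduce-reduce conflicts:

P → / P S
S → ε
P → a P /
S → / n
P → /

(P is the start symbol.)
No reduce-reduce conflicts

Augment with P' → P and build the canonical LR(0) collection (I0 = CLOSURE({[P' → . P]}), then GOTO on every symbol after a dot until no new states appear). It has 10 states:
  I0: { [P → . / P S], [P → . /], [P → . a P /], [P' → . P] }  — shift
  I1: { [P → . / P S], [P → . /], [P → . a P /], [P → / . P S], [P → / .] }  — shift, reduce
  I2: { [P' → P .] }  — accept
  I3: { [P → . / P S], [P → . /], [P → . a P /], [P → a . P /] }  — shift
  I4: { [P → a P . /] }  — shift
  I5: { [P → a P / .] }  — reduce
  I6: { [P → / P . S], [S → . / n], [S → .] }  — shift, reduce
  I7: { [S → / . n] }  — shift
  I8: { [P → / P S .] }  — reduce
  I9: { [S → / n .] }  — reduce

No state contains more than one complete item.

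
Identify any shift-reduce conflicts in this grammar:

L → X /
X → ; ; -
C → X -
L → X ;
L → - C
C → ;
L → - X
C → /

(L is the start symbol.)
A shift-reduce conflict occurs when an LR(0) state has both:
  - a complete (reduce) item [A → α .] (dot at the end), and
  - a shift item [B → β . c γ] (dot before a terminal).

Augment with L' → L and build the canonical LR(0) collection (I0 = CLOSURE({[L' → . L]}), then GOTO on every symbol after a dot until no new states appear). It has 14 states:
  I0: { [L → . - C], [L → . - X], [L → . X /], [L → . X ;], [L' → . L], [X → . ; ; -] }  — shift
  I1: { [C → . /], [C → . ;], [C → . X -], [L → - . C], [L → - . X], [X → . ; ; -] }  — shift
  I2: { [X → ; . ; -] }  — shift
  I3: { [L' → L .] }  — accept
  I4: { [L → X . /], [L → X . ;] }  — shift
  I5: { [L → X / .] }  — reduce
  I6: { [L → X ; .] }  — reduce
  I7: { [X → ; ; . -] }  — shift
  I8: { [X → ; ; - .] }  — reduce
  I9: { [C → / .] }  — reduce
  I10: { [C → ; .], [X → ; . ; -] }  — shift, reduce
  I11: { [L → - C .] }  — reduce
  I12: { [C → X . -], [L → - X .] }  — shift, reduce
  I13: { [C → X - .] }  — reduce

I10 contains reduce item [C → ; .] and shift item [X → ; . ; -] — shift-reduce conflict.
I12 contains reduce item [L → - X .] and shift item [C → X . -] — shift-reduce conflict.

Answer: Yes — I10: [C → ; .] vs [X → ; . ; -]; I12: [L → - X .] vs [C → X . -]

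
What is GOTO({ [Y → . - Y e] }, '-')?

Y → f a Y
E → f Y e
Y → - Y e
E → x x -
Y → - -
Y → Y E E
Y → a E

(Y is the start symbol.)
GOTO(I, '-') = CLOSURE({ [A → αX.β] : [A → α.Xβ] ∈ I, X = '-' })

Items with dot before '-', with the dot advanced:
  [Y → . - Y e] → [Y → - . Y e]
Closure of the advanced items:
  [Y → - . Y e] has the dot before Y: add [Y → . f a Y], [Y → . - Y e], [Y → . - -], [Y → . Y E E], [Y → . a E]

GOTO = { [Y → - . Y e], [Y → . - -], [Y → . - Y e], [Y → . Y E E], [Y → . a E], [Y → . f a Y] }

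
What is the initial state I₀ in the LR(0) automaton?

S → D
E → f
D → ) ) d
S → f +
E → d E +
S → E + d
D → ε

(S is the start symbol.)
First, augment the grammar with S' → S
I₀ = CLOSURE({ [S' → . S] }):
  [S' → . S] has the dot before S: add [S → . D], [S → . f +], [S → . E + d]
  [S → . D] has the dot before D: add [D → . ) ) d], [D → .]
  [S → . E + d] has the dot before E: add [E → . f], [E → . d E +]
No further items can be added.

I₀ = { [D → . ) ) d], [D → .], [E → . d E +], [E → . f], [S → . D], [S → . E + d], [S → . f +], [S' → . S] }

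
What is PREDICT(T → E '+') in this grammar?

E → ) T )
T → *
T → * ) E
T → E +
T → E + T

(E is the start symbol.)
{ ')' }

PREDICT(T → E '+') = (FIRST(RHS) \ {ε}) ∪ (FOLLOW(T) if ε ∈ FIRST(RHS), i.e. RHS ⇒* ε)
FIRST(E) = { ')' }
FIRST(E '+') = { ')' }
ε ∉ FIRST(E '+'), so FOLLOW(T) is not added.
PREDICT(T → E '+') = { ')' }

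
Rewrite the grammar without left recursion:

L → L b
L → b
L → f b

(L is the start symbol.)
L → b L'
L → f b L'
L' → b L'
L' → ε

L is directly left-recursive. The standard transformation for
  A → A α₁ | ... | A α_m | β₁ | ... | β_n
is
  A  → β₁ A' | ... | β_n A'
  A' → α₁ A' | ... | α_m A' | ε

L → b becomes L → b L'
L → f b becomes L → f b L'
L → L b becomes L' → b L'
Add L' → ε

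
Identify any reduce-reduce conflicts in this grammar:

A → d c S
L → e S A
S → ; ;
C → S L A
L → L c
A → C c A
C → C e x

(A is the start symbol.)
A reduce-reduce conflict occurs when an LR(0) state has two complete items [A → α .] and [B → β .] — both call for a reduction, and with no lookahead the parser cannot choose between them.

Augment with A' → A and build the canonical LR(0) collection (I0 = CLOSURE({[A' → . A]}), then GOTO on every symbol after a dot until no new states appear). It has 19 states:
  I0: { [A → . C c A], [A → . d c S], [A' → . A], [C → . C e x], [C → . S L A], [S → . ; ;] }  — shift
  I1: { [S → ; . ;] }  — shift
  I2: { [A' → A .] }  — accept
  I3: { [A → C . c A], [C → C . e x] }  — shift
  I4: { [C → S . L A], [L → . L c], [L → . e S A] }  — shift
  I5: { [A → d . c S] }  — shift
  I6: { [A → d c . S], [S → . ; ;] }  — shift
  I7: { [A → d c S .] }  — reduce
  I8: { [A → . C c A], [A → . d c S], [C → . C e x], [C → . S L A], [C → S L . A], [L → L . c], [S → . ; ;] }  — shift
  I9: { [L → e . S A], [S → . ; ;] }  — shift
  I10: { [A → . C c A], [A → . d c S], [C → . C e x], [C → . S L A], [L → e S . A], [S → . ; ;] }  — shift
  I11: { [L → e S A .] }  — reduce
  I12: { [C → S L A .] }  — reduce
  I13: { [L → L c .] }  — reduce
  I14: { [A → . C c A], [A → . d c S], [A → C c . A], [C → . C e x], [C → . S L A], [S → . ; ;] }  — shift
  I15: { [C → C e . x] }  — shift
  I16: { [C → C e x .] }  — reduce
  I17: { [A → C c A .] }  — reduce
  I18: { [S → ; ; .] }  — reduce

No state contains more than one complete item.

Answer: No reduce-reduce conflicts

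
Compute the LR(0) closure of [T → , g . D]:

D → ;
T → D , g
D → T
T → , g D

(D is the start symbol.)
Start with: [T → , g . D]
  [T → , g . D] has the dot before D: add [D → . ;], [D → . T]
  [D → . T] has the dot before T: add [T → . D , g], [T → . , g D]
No further items can be added.

CLOSURE = { [D → . ;], [D → . T], [T → , g . D], [T → . , g D], [T → . D , g] }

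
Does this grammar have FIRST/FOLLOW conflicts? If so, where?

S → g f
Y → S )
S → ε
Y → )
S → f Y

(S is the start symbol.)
No FIRST/FOLLOW conflicts.

A FIRST/FOLLOW conflict occurs when a non-terminal N has a nullable alternative N → β (β ⇒* ε) and another alternative N → α with FIRST(α) ∩ FOLLOW(N) ≠ ∅: on such a lookahead the parser cannot decide between expanding α and letting N vanish via β.

Nullable non-terminals: S.

S: nullable alternative(s) S → ε; FOLLOW(S) = { $, ')' }
  S → g f: FIRST \ {ε} = { 'g' } — disjoint from FOLLOW(S)
  S → ε: FIRST \ {ε} = { } — this is the only nullable alternative, skip
  S → f Y: FIRST \ {ε} = { 'f' } — disjoint from FOLLOW(S)

Y has no nullable alternative, so no FIRST/FOLLOW check is needed there.

No FIRST/FOLLOW conflicts found.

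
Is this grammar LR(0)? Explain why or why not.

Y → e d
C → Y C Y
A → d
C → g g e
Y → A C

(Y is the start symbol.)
Yes, the grammar is LR(0)

A grammar is LR(0) if no state in the canonical LR(0) collection has:
  - both a shift item (dot before a terminal) and a complete item (shift-reduce conflict), or
  - two or more complete items (reduce-reduce conflict; the accept item [Y' → Y .] counts as a complete item here).

Augment with Y' → Y and build the canonical LR(0) collection (I0 = CLOSURE({[Y' → . Y]}), then GOTO on every symbol after a dot until no new states appear). It has 13 states:
  I0: { [A → . d], [Y → . A C], [Y → . e d], [Y' → . Y] }  — shift
  I1: { [A → . d], [C → . Y C Y], [C → . g g e], [Y → . A C], [Y → . e d], [Y → A . C] }  — shift
  I2: { [Y' → Y .] }  — accept
  I3: { [A → d .] }  — reduce
  I4: { [Y → e . d] }  — shift
  I5: { [Y → e d .] }  — reduce
  I6: { [Y → A C .] }  — reduce
  I7: { [A → . d], [C → . Y C Y], [C → . g g e], [C → Y . C Y], [Y → . A C], [Y → . e d] }  — shift
  I8: { [C → g . g e] }  — shift
  I9: { [C → g g . e] }  — shift
  I10: { [C → g g e .] }  — reduce
  I11: { [A → . d], [C → Y C . Y], [Y → . A C], [Y → . e d] }  — shift
  I12: { [C → Y C Y .] }  — reduce

Every state is either a pure shift/goto state or contains exactly one complete item and nothing to shift — no conflicts. The grammar is LR(0).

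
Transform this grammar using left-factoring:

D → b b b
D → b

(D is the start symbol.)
Left-factoring transforms A → αβ₁ | αβ₂ into A → αA' and A' → β₁ | β₂
(α is the longest common prefix among the alternatives). Repeat until
no nonterminal has two alternatives with a common prefix.

Round 1: D has alternatives sharing prefix 'b'. Introduce D': D → b D'
  Add: D' → b b
  Add: D' → ε

No remaining common prefixes — done.

Resulting grammar:
D → b D'
D' → b b
D' → ε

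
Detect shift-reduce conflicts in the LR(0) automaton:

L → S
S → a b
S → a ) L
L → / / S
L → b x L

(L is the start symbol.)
No shift-reduce conflicts

Augment with L' → L and build the canonical LR(0) collection (I0 = CLOSURE({[L' → . L]}), then GOTO on every symbol after a dot until no new states appear). It has 13 states:
  I0: { [L → . / / S], [L → . S], [L → . b x L], [L' → . L], [S → . a ) L], [S → . a b] }  — shift
  I1: { [L → / . / S] }  — shift
  I2: { [L' → L .] }  — accept
  I3: { [L → S .] }  — reduce
  I4: { [S → a . ) L], [S → a . b] }  — shift
  I5: { [L → b . x L] }  — shift
  I6: { [L → . / / S], [L → . S], [L → . b x L], [L → b x . L], [S → . a ) L], [S → . a b] }  — shift
  I7: { [L → b x L .] }  — reduce
  I8: { [L → . / / S], [L → . S], [L → . b x L], [S → . a ) L], [S → . a b], [S → a ) . L] }  — shift
  I9: { [S → a b .] }  — reduce
  I10: { [S → a ) L .] }  — reduce
  I11: { [L → / / . S], [S → . a ) L], [S → . a b] }  — shift
  I12: { [L → / / S .] }  — reduce

No state contains both a complete item and a shift item.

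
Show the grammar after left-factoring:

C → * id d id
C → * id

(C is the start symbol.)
C → * id C'
C' → d id
C' → ε

Left-factoring transforms A → αβ₁ | αβ₂ into A → αA' and A' → β₁ | β₂
(α is the longest common prefix among the alternatives). Repeat until
no nonterminal has two alternatives with a common prefix.

Round 1: C has alternatives sharing prefix '* id'. Introduce C': C → * id C'
  Add: C' → d id
  Add: C' → ε

No remaining common prefixes — done.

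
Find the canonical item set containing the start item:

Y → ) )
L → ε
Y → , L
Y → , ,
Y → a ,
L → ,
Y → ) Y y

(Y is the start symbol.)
First, augment the grammar with Y' → Y
I₀ = CLOSURE({ [Y' → . Y] }):
  [Y' → . Y] has the dot before Y: add [Y → . ) )], [Y → . , L], [Y → . , ,], [Y → . a ,], [Y → . ) Y y]
No further items can be added.

I₀ = { [Y → . ) )], [Y → . ) Y y], [Y → . , ,], [Y → . , L], [Y → . a ,], [Y' → . Y] }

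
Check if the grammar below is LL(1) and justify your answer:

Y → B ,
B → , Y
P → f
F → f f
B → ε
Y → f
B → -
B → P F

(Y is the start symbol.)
No. Predict set conflict for Y: { 'f' }

Relevant sets:
  FIRST(B) = { ',', '-', 'f', ε }
  FIRST(P) = { 'f' }
  FOLLOW(B) = { ',' }

For Y:
  PREDICT(Y → B ',') = { ',', '-', 'f' }
  PREDICT(Y → f) = { 'f' }
For B:
  PREDICT(B → ',' Y) = { ',' }
  PREDICT(B → ε) = { ',' }
  PREDICT(B → '-') = { '-' }
  PREDICT(B → P F) = { 'f' }
P, F have a single production, so nothing to check there.

Conflict found: Predict set conflict for Y: { 'f' }
The grammar is NOT LL(1).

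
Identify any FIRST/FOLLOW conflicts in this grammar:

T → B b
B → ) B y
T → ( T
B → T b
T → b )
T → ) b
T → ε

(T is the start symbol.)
Yes. T → B b with FOLLOW(T) on { 'b' }; T → b ')' with FOLLOW(T) on { 'b' }

A FIRST/FOLLOW conflict occurs when a non-terminal N has a nullable alternative N → β (β ⇒* ε) and another alternative N → α with FIRST(α) ∩ FOLLOW(N) ≠ ∅: on such a lookahead the parser cannot decide between expanding α and letting N vanish via β.

Nullable non-terminals: T.
FIRST sets used below: FIRST(B) = { '(', ')', 'b' }

T: nullable alternative(s) T → ε; FOLLOW(T) = { $, 'b' }
  T → B b: FIRST \ {ε} = { '(', ')', 'b' } — overlaps FOLLOW(T) on { 'b' }: CONFLICT
  T → ( T: FIRST \ {ε} = { '(' } — disjoint from FOLLOW(T)
  T → b ): FIRST \ {ε} = { 'b' } — overlaps FOLLOW(T) on { 'b' }: CONFLICT
  T → ) b: FIRST \ {ε} = { ')' } — disjoint from FOLLOW(T)
  T → ε: FIRST \ {ε} = { } — this is the only nullable alternative, skip

B has no nullable alternative, so no FIRST/FOLLOW check is needed there.

So the grammar has 2 FIRST/FOLLOW conflicts (marked CONFLICT above).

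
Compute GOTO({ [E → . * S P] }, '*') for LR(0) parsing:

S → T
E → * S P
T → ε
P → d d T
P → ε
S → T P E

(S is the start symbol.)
{ [E → * . S P], [S → . T P E], [S → . T], [T → .] }

GOTO(I, '*') = CLOSURE({ [A → αX.β] : [A → α.Xβ] ∈ I, X = '*' })

Items with dot before '*', with the dot advanced:
  [E → . * S P] → [E → * . S P]
Closure of the advanced items:
  [E → * . S P] has the dot before S: add [S → . T], [S → . T P E]
  [S → . T] has the dot before T: add [T → .]

GOTO = { [E → * . S P], [S → . T P E], [S → . T], [T → .] }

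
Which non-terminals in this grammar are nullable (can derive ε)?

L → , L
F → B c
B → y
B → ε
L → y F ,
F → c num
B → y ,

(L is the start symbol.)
{ 'B' }

ε-productions: B → ε
So B is immediately nullable.
No further non-terminal can be added: every production for the remaining non-terminals contains a terminal or a non-nullable non-terminal.
Nullable = { 'B' }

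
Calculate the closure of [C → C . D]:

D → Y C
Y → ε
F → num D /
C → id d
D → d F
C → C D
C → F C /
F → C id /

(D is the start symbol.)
{ [C → C . D], [D → . Y C], [D → . d F], [Y → .] }

Start with: [C → C . D]
  [C → C . D] has the dot before D: add [D → . Y C], [D → . d F]
  [D → . Y C] has the dot before Y: add [Y → .]
No further items can be added.

CLOSURE = { [C → C . D], [D → . Y C], [D → . d F], [Y → .] }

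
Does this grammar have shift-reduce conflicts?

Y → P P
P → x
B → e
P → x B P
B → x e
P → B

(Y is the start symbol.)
Yes — I5: [P → x .] vs [B → . e]

A shift-reduce conflict occurs when an LR(0) state has both:
  - a complete (reduce) item [A → α .] (dot at the end), and
  - a shift item [B → β . c γ] (dot before a terminal).

Augment with Y' → Y and build the canonical LR(0) collection (I0 = CLOSURE({[Y' → . Y]}), then GOTO on every symbol after a dot until no new states appear). It has 12 states:
  I0: { [B → . e], [B → . x e], [P → . B], [P → . x B P], [P → . x], [Y → . P P], [Y' → . Y] }  — shift
  I1: { [P → B .] }  — reduce
  I2: { [B → . e], [B → . x e], [P → . B], [P → . x B P], [P → . x], [Y → P . P] }  — shift
  I3: { [Y' → Y .] }  — accept
  I4: { [B → e .] }  — reduce
  I5: { [B → . e], [B → . x e], [B → x . e], [P → x . B P], [P → x .] }  — shift, reduce
  I6: { [B → . e], [B → . x e], [P → . B], [P → . x B P], [P → . x], [P → x B . P] }  — shift
  I7: { [B → e .], [B → x e .] }  — 2 reduces
  I8: { [B → x . e] }  — shift
  I9: { [B → x e .] }  — reduce
  I10: { [P → x B P .] }  — reduce
  I11: { [Y → P P .] }  — reduce

I5 contains reduce item [P → x .] and shift items [B → . e], [B → . x e], [B → x . e] — shift-reduce conflict.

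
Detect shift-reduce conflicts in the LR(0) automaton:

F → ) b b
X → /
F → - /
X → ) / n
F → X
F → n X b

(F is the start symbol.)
No shift-reduce conflicts

Augment with F' → F and build the canonical LR(0) collection (I0 = CLOSURE({[F' → . F]}), then GOTO on every symbol after a dot until no new states appear). It has 15 states:
  I0: { [F → . ) b b], [F → . - /], [F → . X], [F → . n X b], [F' → . F], [X → . ) / n], [X → . /] }  — shift
  I1: { [F → ) . b b], [X → ) . / n] }  — shift
  I2: { [F → - . /] }  — shift
  I3: { [X → / .] }  — reduce
  I4: { [F' → F .] }  — accept
  I5: { [F → X .] }  — reduce
  I6: { [F → n . X b], [X → . ) / n], [X → . /] }  — shift
  I7: { [X → ) . / n] }  — shift
  I8: { [F → n X . b] }  — shift
  I9: { [F → n X b .] }  — reduce
  I10: { [X → ) / . n] }  — shift
  I11: { [X → ) / n .] }  — reduce
  I12: { [F → - / .] }  — reduce
  I13: { [F → ) b . b] }  — shift
  I14: { [F → ) b b .] }  — reduce

No state contains both a complete item and a shift item.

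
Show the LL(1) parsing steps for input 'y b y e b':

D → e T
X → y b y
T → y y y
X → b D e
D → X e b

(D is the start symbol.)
Stack is shown with the top on the left.

Stack        Input        Action
--------------------------------
D $          y b y e b $  output D → X e b
X e b $      y b y e b $  output X → y b y
y b y e b $  y b y e b $  match 'y'
b y e b $    b y e b $    match 'b'
y e b $      y e b $      match 'y'
e b $        e b $        match 'e'
b $          b $          match 'b'
$            $            accept

The string is accepted.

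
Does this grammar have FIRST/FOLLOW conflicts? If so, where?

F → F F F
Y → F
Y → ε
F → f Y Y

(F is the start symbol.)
A FIRST/FOLLOW conflict occurs when a non-terminal N has a nullable alternative N → β (β ⇒* ε) and another alternative N → α with FIRST(α) ∩ FOLLOW(N) ≠ ∅: on such a lookahead the parser cannot decide between expanding α and letting N vanish via β.

Nullable non-terminals: Y.
FIRST sets used below: FIRST(F) = { 'f' }

Y: nullable alternative(s) Y → ε; FOLLOW(Y) = { $, 'f' }
  Y → F: FIRST \ {ε} = { 'f' } — overlaps FOLLOW(Y) on { 'f' }: CONFLICT
  Y → ε: FIRST \ {ε} = { } — this is the only nullable alternative, skip

F has no nullable alternative, so no FIRST/FOLLOW check is needed there.

So the grammar has 1 FIRST/FOLLOW conflict (marked CONFLICT above).

Answer: Yes. Y → F with FOLLOW(Y) on { 'f' }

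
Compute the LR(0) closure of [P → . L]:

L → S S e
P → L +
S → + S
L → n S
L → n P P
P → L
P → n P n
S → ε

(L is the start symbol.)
Start with: [P → . L]
  [P → . L] has the dot before L: add [L → . S S e], [L → . n S], [L → . n P P]
  [L → . S S e] has the dot before S: add [S → . + S], [S → .]
No further items can be added.

CLOSURE = { [L → . S S e], [L → . n P P], [L → . n S], [P → . L], [S → . + S], [S → .] }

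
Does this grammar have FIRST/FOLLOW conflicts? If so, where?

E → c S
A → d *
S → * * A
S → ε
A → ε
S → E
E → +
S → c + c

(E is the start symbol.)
No FIRST/FOLLOW conflicts.

Nullable non-terminals: A, S.
FIRST sets used below: FIRST(E) = { '+', 'c' }

A: nullable alternative(s) A → ε; FOLLOW(A) = { $ }
  A → d *: FIRST \ {ε} = { 'd' } — disjoint from FOLLOW(A)
  A → ε: FIRST \ {ε} = { } — this is the only nullable alternative, skip

S: nullable alternative(s) S → ε; FOLLOW(S) = { $ }
  S → * * A: FIRST \ {ε} = { '*' } — disjoint from FOLLOW(S)
  S → ε: FIRST \ {ε} = { } — this is the only nullable alternative, skip
  S → E: FIRST \ {ε} = { '+', 'c' } — disjoint from FOLLOW(S)
  S → c + c: FIRST \ {ε} = { 'c' } — disjoint from FOLLOW(S)

E has no nullable alternative, so no FIRST/FOLLOW check is needed there.

No FIRST/FOLLOW conflicts found.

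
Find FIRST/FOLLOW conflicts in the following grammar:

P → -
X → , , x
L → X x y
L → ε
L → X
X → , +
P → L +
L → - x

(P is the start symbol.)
Nullable non-terminals: L.
FIRST sets used below: FIRST(X) = { ',' }

L: nullable alternative(s) L → ε; FOLLOW(L) = { '+' }
  L → X x y: FIRST \ {ε} = { ',' } — disjoint from FOLLOW(L)
  L → ε: FIRST \ {ε} = { } — this is the only nullable alternative, skip
  L → X: FIRST \ {ε} = { ',' } — disjoint from FOLLOW(L)
  L → - x: FIRST \ {ε} = { '-' } — disjoint from FOLLOW(L)

P, X have no nullable alternative, so no FIRST/FOLLOW check is needed there.

No FIRST/FOLLOW conflicts found.

Answer: No FIRST/FOLLOW conflicts.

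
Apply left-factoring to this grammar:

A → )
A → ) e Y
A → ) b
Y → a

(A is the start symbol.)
Left-factoring transforms A → αβ₁ | αβ₂ into A → αA' and A' → β₁ | β₂
(α is the longest common prefix among the alternatives). Repeat until
no nonterminal has two alternatives with a common prefix.

Round 1: A has alternatives sharing prefix ')'. Introduce A': A → ) A'
  Add: A' → ε
  Add: A' → e Y
  Add: A' → b

No remaining common prefixes — done.

Resulting grammar:
A → ) A'
A' → ε
A' → e Y
A' → b
Y → a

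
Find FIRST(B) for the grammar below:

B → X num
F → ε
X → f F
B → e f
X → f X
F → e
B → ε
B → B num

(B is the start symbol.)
To compute FIRST(B), examine every production with B on the left-hand side, reading each right-hand side left to right until a non-nullable symbol is reached.

FIRST sets of the other non-terminals involved (by the same procedure, iterated to a fixed point):
  FIRST(X) = { 'f' }

From B → X num:
  - X is a non-terminal: add FIRST(X) \ {ε} = { 'f' }
    X is not nullable, so stop
From B → e f:
  - e is a terminal: add 'e' and stop
From B → ε:
  - ε-production, so ε ∈ FIRST(B)
From B → B num:
  - B is the symbol being defined: contributes nothing new
    B is nullable, so continue to the next symbol
  - num is a terminal: add 'num' and stop

Collecting: FIRST(B) = { 'e', 'f', 'num', ε }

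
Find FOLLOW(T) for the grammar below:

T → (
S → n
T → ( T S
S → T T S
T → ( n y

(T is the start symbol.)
{ $, '(', 'n' }

T is the start symbol, so $ ∈ FOLLOW(T).
In T → ( T S: T is followed by S, add FIRST(S) \ {ε} = { '(', 'n' }
In S → T T S: T is followed by T S, add FIRST(T S) \ {ε} = { '(' }
In S → T T S: T is followed by S, add FIRST(S) \ {ε} = { '(', 'n' }

Taking the union: FOLLOW(T) = { $, '(', 'n' }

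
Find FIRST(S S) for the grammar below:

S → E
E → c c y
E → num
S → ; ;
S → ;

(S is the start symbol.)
{ ';', 'c', 'num' }

FIRST sets of the non-terminals involved (from the grammar, by fixed-point iteration):
  FIRST(S) = { ';', 'c', 'num' }

To compute FIRST(S S), process the symbols left to right:
Symbol S is a non-terminal. Add FIRST(S) \ {ε} = { ';', 'c', 'num' }
S is not nullable (ε ∉ FIRST(S)), so stop here.
FIRST(S S) = { ';', 'c', 'num' }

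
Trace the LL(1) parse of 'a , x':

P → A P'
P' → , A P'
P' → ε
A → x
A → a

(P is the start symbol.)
Stack is shown with the top on the left.

Stack     Input    Action
-------------------------
P $       a , x $  output P → A P'
A P' $    a , x $  output A → a
a P' $    a , x $  match 'a'
P' $      , x $    output P' → , A P'
, A P' $  , x $    match ','
A P' $    x $      output A → x
x P' $    x $      match 'x'
P' $      $        output P' → ε
$         $        accept

The string is accepted.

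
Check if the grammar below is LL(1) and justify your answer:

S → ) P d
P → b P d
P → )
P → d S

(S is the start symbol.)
Yes, the grammar is LL(1).

A grammar is LL(1) if for each non-terminal N with multiple productions, the predict sets of those productions are pairwise disjoint, where PREDICT(N → α) = (FIRST(α) \ {ε}) ∪ (FOLLOW(N) if α ⇒* ε).

For P:
  PREDICT(P → b P d) = { 'b' }
  PREDICT(P → ')') = { ')' }
  PREDICT(P → d S) = { 'd' }
S has a single production, so nothing to check there.

All predict sets are disjoint. The grammar IS LL(1).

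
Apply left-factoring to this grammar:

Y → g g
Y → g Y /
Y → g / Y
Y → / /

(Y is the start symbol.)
Y → g Y'
Y' → g
Y' → Y /
Y' → / Y
Y → / /

Left-factoring transforms A → αβ₁ | αβ₂ into A → αA' and A' → β₁ | β₂
(α is the longest common prefix among the alternatives). Repeat until
no nonterminal has two alternatives with a common prefix.

Round 1: Y has alternatives sharing prefix 'g'. Introduce Y': Y → g Y'
  Add: Y' → g
  Add: Y' → Y /
  Add: Y' → / Y

No remaining common prefixes — done.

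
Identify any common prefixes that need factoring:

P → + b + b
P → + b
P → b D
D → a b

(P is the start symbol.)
Left-factoring is needed when two productions for the same non-terminal
share a common prefix on the right-hand side.

Productions for P:
  P → + b + b
  P → + b
  P → b D

Found common prefix '+ b' in productions for P

Answer: Yes, P has productions with common prefix '+ b'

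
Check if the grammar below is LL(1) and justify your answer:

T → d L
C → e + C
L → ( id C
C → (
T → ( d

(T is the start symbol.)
For T:
  PREDICT(T → d L) = { 'd' }
  PREDICT(T → '(' d) = { '(' }
For C:
  PREDICT(C → e '+' C) = { 'e' }
  PREDICT(C → '(') = { '(' }
L has a single production, so nothing to check there.

All predict sets are disjoint. The grammar IS LL(1).

Answer: Yes, the grammar is LL(1).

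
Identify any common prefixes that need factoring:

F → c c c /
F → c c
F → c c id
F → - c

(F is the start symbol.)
Yes, F has productions with common prefix 'c c'

Left-factoring is needed when two productions for the same non-terminal
share a common prefix on the right-hand side.

Productions for F:
  F → c c c /
  F → c c
  F → c c id
  F → - c

Found common prefix 'c c' in productions for F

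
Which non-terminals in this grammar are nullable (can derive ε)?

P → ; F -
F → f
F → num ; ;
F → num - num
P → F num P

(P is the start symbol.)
None

A non-terminal is nullable if it can derive ε (the empty string): either it has an ε-production, or it has a production whose right-hand side consists entirely of nullable non-terminals.

There are no ε-productions, so no non-terminal can derive ε.
No non-terminals are nullable.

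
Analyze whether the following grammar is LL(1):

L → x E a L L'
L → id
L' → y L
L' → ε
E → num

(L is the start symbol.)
No. Predict set conflict for L': { 'y' }

Relevant sets:
  FOLLOW(L') = { $, 'y' }

For L:
  PREDICT(L → x E a L L') = { 'x' }
  PREDICT(L → id) = { 'id' }
For L':
  PREDICT(L' → y L) = { 'y' }
  PREDICT(L' → ε) = { $, 'y' }
E has a single production, so nothing to check there.

Conflict found: Predict set conflict for L': { 'y' }
The grammar is NOT LL(1).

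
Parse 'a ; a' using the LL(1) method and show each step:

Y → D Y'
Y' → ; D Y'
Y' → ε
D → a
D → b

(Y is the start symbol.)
Stack is shown with the top on the left.

Stack     Input    Action
-------------------------
Y $       a ; a $  output Y → D Y'
D Y' $    a ; a $  output D → a
a Y' $    a ; a $  match 'a'
Y' $      ; a $    output Y' → ; D Y'
; D Y' $  ; a $    match ';'
D Y' $    a $      output D → a
a Y' $    a $      match 'a'
Y' $      $        output Y' → ε
$         $        accept

The string is accepted.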